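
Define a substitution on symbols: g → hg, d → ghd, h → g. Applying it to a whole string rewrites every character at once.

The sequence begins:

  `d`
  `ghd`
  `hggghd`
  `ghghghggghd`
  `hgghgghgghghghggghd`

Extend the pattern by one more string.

Rewriting the 19 symbols of hgghgghgghghghggghd one by one yields g hg hg g hg hg g hg hg g hg g hg g hg hg hg g ghd; concatenated:

ghghgghghgghghgghgghgghghghggghd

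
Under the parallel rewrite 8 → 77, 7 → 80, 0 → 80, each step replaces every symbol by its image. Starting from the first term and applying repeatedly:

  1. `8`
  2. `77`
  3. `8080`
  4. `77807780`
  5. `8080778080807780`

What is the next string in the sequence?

77807780808077807780778080807780

Replace each of the 16 characters of 8080778080807780 in place — 77 80 77 80 80 80 77 80 77 80 77 80 80 80 77 80 — and concatenate.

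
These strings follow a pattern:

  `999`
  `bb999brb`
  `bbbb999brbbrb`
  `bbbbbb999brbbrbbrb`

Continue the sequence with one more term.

Every step adds bb to the front and brb to the end of the previous string.
So the next term is bb·bbbbbb999brbbrbbrb·brb.

bbbbbbbb999brbbrbbrbbrb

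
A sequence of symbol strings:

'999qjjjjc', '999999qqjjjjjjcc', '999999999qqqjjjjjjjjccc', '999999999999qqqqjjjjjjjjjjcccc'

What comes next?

The n-th term is 3n 9's then n q's then 2n+2 j's then n c's (n = 1, 2, …).
At n = 5 the blocks have lengths 15, 5, 12, 5.

999999999999999qqqqqjjjjjjjjjjjjccccc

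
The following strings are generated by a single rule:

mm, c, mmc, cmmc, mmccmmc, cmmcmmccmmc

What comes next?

mmccmmccmmcmmccmmc

Each term (from the third on) is the two preceding terms concatenated in order: term 3 = mm·c = mmc.
So term 7 is mmccmmc·cmmcmmccmmc.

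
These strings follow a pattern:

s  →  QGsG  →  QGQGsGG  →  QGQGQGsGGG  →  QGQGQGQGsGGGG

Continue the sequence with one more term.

s(k+1) = QG·s(k)·G, so each term gains QG as a prefix and G as a suffix.
So the next term is QG·QGQGQGQGsGGGG·G.

QGQGQGQGQGsGGGGG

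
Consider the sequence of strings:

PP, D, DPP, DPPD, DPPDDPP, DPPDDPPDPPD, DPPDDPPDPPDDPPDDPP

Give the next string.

From term 3 onward, concatenate the last term with the second-to-last: D·PP = DPP, DPP·D = DPPD, …
The next term joins DPPDDPPDPPDDPPDDPP and DPPDDPPDPPD.

DPPDDPPDPPDDPPDDPPDPPDDPPDPPD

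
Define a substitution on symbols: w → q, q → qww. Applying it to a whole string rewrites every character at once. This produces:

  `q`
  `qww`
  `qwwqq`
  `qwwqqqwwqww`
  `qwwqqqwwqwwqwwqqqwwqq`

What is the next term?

Applying the rule to each of the 21 symbols of qwwqqqwwqwwqwwqqqwwqq gives the pieces qww q q qww qww qww q q qww q q qww q q qww qww qww q q qww qww, which concatenate to the answer.

qwwqqqwwqwwqwwqqqwwqqqwwqqqwwqwwqwwqqqwwqww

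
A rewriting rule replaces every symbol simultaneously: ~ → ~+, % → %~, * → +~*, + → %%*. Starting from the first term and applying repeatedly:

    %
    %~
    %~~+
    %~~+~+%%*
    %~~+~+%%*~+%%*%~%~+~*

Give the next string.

%~~+~+%%*~+%%*%~%~+~*~+%%*%~%~+~*%~~+%~~+%%*~++~*

Applying the rule to each of the 21 symbols of %~~+~+%%*~+%%*%~%~+~* gives the pieces %~ ~+ ~+ %%* ~+ %%* %~ %~ +~* ~+ %%* %~ %~ +~* %~ ~+ %~ ~+ %%* ~+ +~*, which concatenate to the answer.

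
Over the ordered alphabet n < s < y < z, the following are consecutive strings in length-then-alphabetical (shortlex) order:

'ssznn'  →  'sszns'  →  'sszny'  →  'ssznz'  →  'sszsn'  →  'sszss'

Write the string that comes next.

Treat sszss as a base-4 numeral over the given alphabet and add one, carrying through any trailing z's.

sszsy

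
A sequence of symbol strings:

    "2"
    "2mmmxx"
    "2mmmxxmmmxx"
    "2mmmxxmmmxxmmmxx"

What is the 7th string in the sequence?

2mmmxxmmmxxmmmxxmmmxxmmmxxmmmxx

Every step adds mmmxx to the end: s(k+1) = s(k)·mmmxx.
From 2mmmxxmmmxxmmmxx, 3 further steps: 2mmmxxmmmxxmmmxx → 2mmmxxmmmxxmmmxxmmmxx → 2mmmxxmmmxxmmmxxmmmxxmmmxx → (answer).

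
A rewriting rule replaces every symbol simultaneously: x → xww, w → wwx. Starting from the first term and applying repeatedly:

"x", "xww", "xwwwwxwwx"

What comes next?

xwwwwxwwxwwxwwxxwwwwxwwxxww

Rewriting each symbol of xwwwwxwwx: x→xww, w→wwx, w→wwx, w→wwx, w→wwx, x→xww, w→wwx, w→wwx, x→xww, which concatenates to xww wwx wwx wwx wwx xww wwx wwx xww.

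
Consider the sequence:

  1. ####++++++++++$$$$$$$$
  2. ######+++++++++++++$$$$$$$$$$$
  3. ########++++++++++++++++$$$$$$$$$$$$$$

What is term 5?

############++++++++++++++++++++++$$$$$$$$$$$$$$$$$$$$

The n-th term is 2n-2 #'s then 3n+1 +'s then 3n-1 $'s, where the shown terms are n = 3, 4, 5.
Setting n = 7 gives 12, 22, 20 characters in each block.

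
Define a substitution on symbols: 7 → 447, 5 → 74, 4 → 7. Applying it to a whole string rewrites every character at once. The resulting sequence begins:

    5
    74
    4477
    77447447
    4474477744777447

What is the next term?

Replace each of the 16 characters of 4474477744777447 in place — 7 7 447 7 7 447 447 447 7 7 447 447 447 7 7 447 — and concatenate.

77447774474474477744744744777447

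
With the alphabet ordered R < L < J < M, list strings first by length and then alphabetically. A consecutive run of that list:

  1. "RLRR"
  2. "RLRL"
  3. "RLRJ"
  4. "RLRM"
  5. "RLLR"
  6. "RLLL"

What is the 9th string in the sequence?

RLJR

Continuing the enumeration 3 steps past RLLL: RLLL → RLLJ → RLLM → (answer).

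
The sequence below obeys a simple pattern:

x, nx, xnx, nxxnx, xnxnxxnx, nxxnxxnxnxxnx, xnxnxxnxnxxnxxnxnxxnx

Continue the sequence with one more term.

nxxnxxnxnxxnxxnxnxxnxnxxnxxnxnxxnx

Each term (from the third on) is the two preceding terms concatenated in order: term 3 = x·nx = xnx.
Continuing: nxxnxxnxnxxnx · xnxnxxnxnxxnxxnxnxxnx gives term 8.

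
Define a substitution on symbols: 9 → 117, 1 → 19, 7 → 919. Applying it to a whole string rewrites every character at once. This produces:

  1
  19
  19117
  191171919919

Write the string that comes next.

Expanding 191171919919: 1→19, 9→117, 1→19, 1→19, 7→919, 1→19, 9→117, 1→19, 9→117, 9→117, 1→19, 9→117. Concatenated: 19 117 19 19 919 19 117 19 117 117 19 117.

191171919919191171911711719117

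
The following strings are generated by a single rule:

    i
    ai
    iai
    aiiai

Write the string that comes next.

iaiaiiai

This is a Fibonacci-style word recurrence s(k) = s(k−2)·s(k−1): e.g. i·ai = iai.
The next term joins iai and aiiai.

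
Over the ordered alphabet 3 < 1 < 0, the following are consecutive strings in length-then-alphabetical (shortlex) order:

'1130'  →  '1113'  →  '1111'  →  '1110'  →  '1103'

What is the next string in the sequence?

1101

The successor of 1103 increments the rightmost position that isn't already 0 and resets every position after it to 3.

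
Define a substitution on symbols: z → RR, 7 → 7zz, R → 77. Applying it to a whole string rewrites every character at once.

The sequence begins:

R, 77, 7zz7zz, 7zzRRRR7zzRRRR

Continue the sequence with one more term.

7zzRRRR777777777zzRRRR77777777

φ(7zzRRRR7zzRRRR) expands symbol-by-symbol to 7zz RR RR 77 77 77 77 7zz RR RR 77 77 77 77; joining the 14 pieces gives the next term.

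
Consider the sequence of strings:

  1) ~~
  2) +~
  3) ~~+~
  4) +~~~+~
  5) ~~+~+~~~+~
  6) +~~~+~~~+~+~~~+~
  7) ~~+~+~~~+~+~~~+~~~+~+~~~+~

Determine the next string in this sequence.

This is a Fibonacci-style word recurrence s(k) = s(k−2)·s(k−1): e.g. ~~·+~ = ~~+~.
So term 8 is +~~~+~~~+~+~~~+~·~~+~+~~~+~+~~~+~~~+~+~~~+~.

+~~~+~~~+~+~~~+~~~+~+~~~+~+~~~+~~~+~+~~~+~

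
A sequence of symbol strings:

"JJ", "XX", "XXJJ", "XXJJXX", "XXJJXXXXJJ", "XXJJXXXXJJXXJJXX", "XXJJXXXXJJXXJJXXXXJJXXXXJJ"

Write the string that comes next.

This is a Fibonacci-style word recurrence s(k) = s(k−1)·s(k−2): e.g. XX·JJ = XXJJ.
Continuing: XXJJXXXXJJXXJJXXXXJJXXXXJJ · XXJJXXXXJJXXJJXX gives term 8.

XXJJXXXXJJXXJJXXXXJJXXXXJJXXJJXXXXJJXXJJXX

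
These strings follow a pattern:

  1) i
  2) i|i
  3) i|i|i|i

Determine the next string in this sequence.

i|i|i|i|i|i|i|i

Each string is two copies of the previous one joined by '|'.
So the next term is two copies of i|i|i|i with '|' between the halves.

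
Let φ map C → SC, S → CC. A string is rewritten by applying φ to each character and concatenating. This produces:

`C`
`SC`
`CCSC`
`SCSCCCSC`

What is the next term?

Expanding SCSCCCSC: S→CC, C→SC, S→CC, C→SC, C→SC, C→SC, S→CC, C→SC. Concatenated: CC SC CC SC SC SC CC SC.

CCSCCCSCSCSCCCSC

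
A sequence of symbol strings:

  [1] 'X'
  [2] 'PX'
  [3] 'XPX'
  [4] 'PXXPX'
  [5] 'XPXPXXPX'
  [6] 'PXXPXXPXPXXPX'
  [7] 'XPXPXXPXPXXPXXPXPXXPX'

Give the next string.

Each term (from the third on) is the two preceding terms concatenated in order: term 3 = X·PX = XPX.
So term 8 is PXXPXXPXPXXPX·XPXPXXPXPXXPXXPXPXXPX.

PXXPXXPXPXXPXXPXPXXPXPXXPXXPXPXXPX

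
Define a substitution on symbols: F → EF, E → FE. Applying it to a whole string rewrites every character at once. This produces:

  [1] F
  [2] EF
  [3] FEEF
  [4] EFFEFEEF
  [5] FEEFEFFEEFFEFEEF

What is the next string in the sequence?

Rewriting the 16 symbols of FEEFEFFEEFFEFEEF one by one yields EF FE FE EF FE EF EF FE FE EF EF FE EF FE FE EF; concatenated:

EFFEFEEFFEEFEFFEFEEFEFFEEFFEFEEF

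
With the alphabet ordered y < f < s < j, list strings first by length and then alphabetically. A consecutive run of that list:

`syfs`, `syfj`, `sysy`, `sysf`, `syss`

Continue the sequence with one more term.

sysj

The successor of syss increments the rightmost position that isn't already j and resets every position after it to y.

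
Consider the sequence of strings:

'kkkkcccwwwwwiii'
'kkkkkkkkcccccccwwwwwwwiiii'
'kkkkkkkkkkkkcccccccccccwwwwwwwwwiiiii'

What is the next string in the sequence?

Each string has the form k^{4n} c^{4n-1} w^{2n+3} i^{n+2} (n = 1, 2, …).
For the next term, n = 4, so the run lengths are 16, 15, 11, 6.

kkkkkkkkkkkkkkkkcccccccccccccccwwwwwwwwwwwiiiiii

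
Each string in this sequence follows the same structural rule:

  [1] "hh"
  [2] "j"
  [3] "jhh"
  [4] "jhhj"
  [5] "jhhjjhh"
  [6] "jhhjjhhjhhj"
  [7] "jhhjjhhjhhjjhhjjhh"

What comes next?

Each term (from the third on) is the previous term followed by the one before it: term 3 = j·hh = jhh.
The next term joins jhhjjhhjhhjjhhjjhh and jhhjjhhjhhj.

jhhjjhhjhhjjhhjjhhjhhjjhhjhhj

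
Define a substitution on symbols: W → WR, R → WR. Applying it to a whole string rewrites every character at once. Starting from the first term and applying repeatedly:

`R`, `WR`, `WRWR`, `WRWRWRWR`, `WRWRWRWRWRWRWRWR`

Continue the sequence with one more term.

φ(WRWRWRWRWRWRWRWR) expands symbol-by-symbol to WR WR WR WR WR WR WR WR WR WR WR WR WR WR WR WR; joining the 16 pieces gives the next term.

WRWRWRWRWRWRWRWRWRWRWRWRWRWRWRWR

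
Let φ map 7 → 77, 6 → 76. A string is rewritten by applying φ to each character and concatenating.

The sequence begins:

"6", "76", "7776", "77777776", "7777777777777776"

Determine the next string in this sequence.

Rewriting the 16 symbols of 7777777777777776 one by one yields 77 77 77 77 77 77 77 77 77 77 77 77 77 77 77 76; concatenated:

77777777777777777777777777777776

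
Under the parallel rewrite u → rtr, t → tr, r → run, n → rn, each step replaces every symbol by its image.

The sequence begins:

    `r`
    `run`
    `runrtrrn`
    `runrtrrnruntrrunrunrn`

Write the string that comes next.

Rewriting the 21 symbols of runrtrrnruntrrunrunrn one by one yields run rtr rn run tr run run rn run rtr rn tr run run rtr rn run rtr rn run rn; concatenated:

runrtrrnruntrrunrunrnrunrtrrntrrunrunrtrrnrunrtrrnrunrn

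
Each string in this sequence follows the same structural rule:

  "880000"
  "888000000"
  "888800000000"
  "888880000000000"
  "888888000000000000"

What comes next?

The n-th term is n 8's then 2n 0's, where the shown terms are n = 2, 3, 4, 5, 6.
Setting n = 7 gives 7, 14 characters in each block.

888888800000000000000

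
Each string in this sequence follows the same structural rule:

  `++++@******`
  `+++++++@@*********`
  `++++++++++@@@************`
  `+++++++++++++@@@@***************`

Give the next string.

The n-th term is 3n+1 +'s then n @'s then 3n+3 *'s (n = 1, 2, …).
Setting n = 5 gives 16, 5, 18 characters in each block.

++++++++++++++++@@@@@******************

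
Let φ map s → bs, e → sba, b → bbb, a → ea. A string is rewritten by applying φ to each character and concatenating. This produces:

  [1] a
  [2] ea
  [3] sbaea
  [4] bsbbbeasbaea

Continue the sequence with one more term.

bbbbsbbbbbbbbbsbaeabsbbbeasbaea

Apply φ to bsbbbeasbaea symbol by symbol: b→bbb, s→bs, b→bbb, b→bbb, b→bbb, e→sba, a→ea, s→bs, b→bbb, a→ea, e→sba, a→ea; joined: bbb bs bbb bbb bbb sba ea bs bbb ea sba ea.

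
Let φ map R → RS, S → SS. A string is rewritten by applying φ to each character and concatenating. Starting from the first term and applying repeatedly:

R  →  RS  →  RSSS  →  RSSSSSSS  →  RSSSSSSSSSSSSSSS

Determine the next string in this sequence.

RSSSSSSSSSSSSSSSSSSSSSSSSSSSSSSS

Applying the rule to each of the 16 symbols of RSSSSSSSSSSSSSSS gives the pieces RS SS SS SS SS SS SS SS SS SS SS SS SS SS SS SS, which concatenate to the answer.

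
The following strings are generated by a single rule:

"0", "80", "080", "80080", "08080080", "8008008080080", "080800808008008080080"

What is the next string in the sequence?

8008008080080080800808008008080080

This is a Fibonacci-style word recurrence s(k) = s(k−2)·s(k−1): e.g. 0·80 = 080.
Continuing: 8008008080080 · 080800808008008080080 gives term 8.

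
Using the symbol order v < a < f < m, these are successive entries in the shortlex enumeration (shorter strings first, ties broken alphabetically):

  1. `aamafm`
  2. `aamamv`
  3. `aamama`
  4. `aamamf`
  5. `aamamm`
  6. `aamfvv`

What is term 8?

Continuing the enumeration 2 steps past aamfvv: aamfvv → aamfva → (answer).

aamfvf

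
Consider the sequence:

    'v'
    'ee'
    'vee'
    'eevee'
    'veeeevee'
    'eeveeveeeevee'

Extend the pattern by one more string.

This is a Fibonacci-style word recurrence s(k) = s(k−2)·s(k−1): e.g. v·ee = vee.
Continuing: veeeevee · eeveeveeeevee gives term 7.

veeeeveeeeveeveeeevee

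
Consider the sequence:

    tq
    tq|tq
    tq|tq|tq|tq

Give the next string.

Each string is two copies of the previous one joined by '|'.
Doubling tq|tq|tq|tq with '|' between the halves:

tq|tq|tq|tq|tq|tq|tq|tq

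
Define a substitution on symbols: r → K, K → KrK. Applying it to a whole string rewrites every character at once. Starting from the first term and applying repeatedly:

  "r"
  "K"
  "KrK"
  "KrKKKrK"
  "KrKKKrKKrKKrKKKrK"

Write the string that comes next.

Rewriting the 17 symbols of KrKKKrKKrKKrKKKrK one by one yields KrK K KrK KrK KrK K KrK KrK K KrK KrK K KrK KrK KrK K KrK; concatenated:

KrKKKrKKrKKrKKKrKKrKKKrKKrKKKrKKrKKrKKKrK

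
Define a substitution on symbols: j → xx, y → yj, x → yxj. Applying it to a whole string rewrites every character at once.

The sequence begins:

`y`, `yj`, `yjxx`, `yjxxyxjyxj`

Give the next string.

yjxxyxjyxjyjyxjxxyjyxjxx

Expanding yjxxyxjyxj: y→yj, j→xx, x→yxj, x→yxj, y→yj, x→yxj, j→xx, y→yj, x→yxj, j→xx. Concatenated: yj xx yxj yxj yj yxj xx yj yxj xx.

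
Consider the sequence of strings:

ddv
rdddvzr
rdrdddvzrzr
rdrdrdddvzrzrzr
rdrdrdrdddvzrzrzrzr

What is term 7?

rdrdrdrdrdrdddvzrzrzrzrzrzr

s(k+1) = rd·s(k)·zr, so each term gains rd as a prefix and zr as a suffix.
From rdrdrdrdddvzrzrzrzr, 2 further steps: rdrdrdrdddvzrzrzrzr → rdrdrdrdrdddvzrzrzrzrzr → (answer).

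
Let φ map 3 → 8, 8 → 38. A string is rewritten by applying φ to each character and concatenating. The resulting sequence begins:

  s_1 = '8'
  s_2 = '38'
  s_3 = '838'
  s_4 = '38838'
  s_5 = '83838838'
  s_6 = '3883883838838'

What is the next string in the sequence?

Rewriting the 13 symbols of 3883883838838 one by one yields 8 38 38 8 38 38 8 38 8 38 38 8 38; concatenated:

838388383883883838838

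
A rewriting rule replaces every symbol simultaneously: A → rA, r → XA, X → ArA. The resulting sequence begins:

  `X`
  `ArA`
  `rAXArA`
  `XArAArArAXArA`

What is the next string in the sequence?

ArArAXArArAXArAXArAArArAXArA

Applying the rule to each of the 13 symbols of XArAArArAXArA gives the pieces ArA rA XA rA rA XA rA XA rA ArA rA XA rA, which concatenate to the answer.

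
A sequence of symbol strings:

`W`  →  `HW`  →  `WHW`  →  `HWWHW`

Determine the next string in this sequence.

WHWHWWHW

This is a Fibonacci-style word recurrence s(k) = s(k−2)·s(k−1): e.g. W·HW = WHW.
The next term joins WHW and HWWHW.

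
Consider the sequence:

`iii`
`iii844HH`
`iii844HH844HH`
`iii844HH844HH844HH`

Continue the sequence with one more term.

Each term is the previous one with 844HH appended.
Applying this once more to iii844HH844HH844HH:

iii844HH844HH844HH844HH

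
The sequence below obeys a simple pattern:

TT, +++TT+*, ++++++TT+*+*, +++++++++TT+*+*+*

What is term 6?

Each term wraps the previous one in +++ on the left and +* on the right.
From +++++++++TT+*+*+*, 2 further steps: +++++++++TT+*+*+* → ++++++++++++TT+*+*+*+* → (answer).

+++++++++++++++TT+*+*+*+*+*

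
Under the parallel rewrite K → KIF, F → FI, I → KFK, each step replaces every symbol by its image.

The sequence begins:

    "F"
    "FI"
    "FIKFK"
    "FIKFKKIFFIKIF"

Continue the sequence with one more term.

FIKFKKIFFIKIFKIFKFKFIFIKFKKIFKFKFI

Replace each of the 13 characters of FIKFKKIFFIKIF in place — FI KFK KIF FI KIF KIF KFK FI FI KFK KIF KFK FI — and concatenate.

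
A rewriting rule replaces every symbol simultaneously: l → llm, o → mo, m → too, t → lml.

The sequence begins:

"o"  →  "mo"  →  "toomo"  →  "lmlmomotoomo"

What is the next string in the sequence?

llmtoollmtoomotoomolmlmomotoomo

Rewriting each symbol of lmlmomotoomo: l→llm, m→too, l→llm, m→too, o→mo, m→too, o→mo, t→lml, o→mo, o→mo, m→too, o→mo, which concatenates to llm too llm too mo too mo lml mo mo too mo.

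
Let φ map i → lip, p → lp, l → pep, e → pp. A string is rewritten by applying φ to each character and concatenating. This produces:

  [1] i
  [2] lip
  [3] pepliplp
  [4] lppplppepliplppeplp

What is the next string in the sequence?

Rewriting the 19 symbols of lppplppepliplppeplp one by one yields pep lp lp lp pep lp lp pp lp pep lip lp pep lp lp pp lp pep lp; concatenated:

peplplplppeplplppplppepliplppeplplppplppeplp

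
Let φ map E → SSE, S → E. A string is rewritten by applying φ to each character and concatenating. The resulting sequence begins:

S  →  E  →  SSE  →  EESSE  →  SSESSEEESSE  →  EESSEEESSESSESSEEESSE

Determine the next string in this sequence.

SSESSEEESSESSESSEEESSEEESSEEESSESSESSEEESSE

Replace each of the 21 characters of EESSEEESSESSESSEEESSE in place — SSE SSE E E SSE SSE SSE E E SSE E E SSE E E SSE SSE SSE E E SSE — and concatenate.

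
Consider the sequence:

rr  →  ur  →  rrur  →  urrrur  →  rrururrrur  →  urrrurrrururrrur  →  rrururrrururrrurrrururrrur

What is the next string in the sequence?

Each term (from the third on) is the two preceding terms concatenated in order: term 3 = rr·ur = rrur.
So term 8 is urrrurrrururrrur·rrururrrururrrurrrururrrur.

urrrurrrururrrurrrururrrururrrurrrururrrur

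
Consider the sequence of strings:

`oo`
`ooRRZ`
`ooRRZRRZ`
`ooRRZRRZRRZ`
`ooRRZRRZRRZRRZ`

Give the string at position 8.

ooRRZRRZRRZRRZRRZRRZRRZ

Every step adds RRZ to the end: s(k+1) = s(k)·RRZ.
From ooRRZRRZRRZRRZ, 3 further steps: ooRRZRRZRRZRRZ → ooRRZRRZRRZRRZRRZ → ooRRZRRZRRZRRZRRZRRZ → (answer).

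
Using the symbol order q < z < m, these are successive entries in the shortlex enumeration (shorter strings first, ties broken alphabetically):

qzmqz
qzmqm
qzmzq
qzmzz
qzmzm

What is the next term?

Find the rightmost character of qzmzm below m, bump it to the next letter, and reset everything to its right to q.

qzmmq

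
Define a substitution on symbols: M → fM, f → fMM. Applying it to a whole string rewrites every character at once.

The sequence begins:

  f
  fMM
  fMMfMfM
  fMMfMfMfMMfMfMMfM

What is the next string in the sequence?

Rewriting the 17 symbols of fMMfMfMfMMfMfMMfM one by one yields fMM fM fM fMM fM fMM fM fMM fM fM fMM fM fMM fM fM fMM fM; concatenated:

fMMfMfMfMMfMfMMfMfMMfMfMfMMfMfMMfMfMfMMfM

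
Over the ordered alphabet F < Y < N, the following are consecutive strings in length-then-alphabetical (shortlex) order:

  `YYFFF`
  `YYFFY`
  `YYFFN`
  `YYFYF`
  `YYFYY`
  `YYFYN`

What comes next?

YYFNF

Treat YYFYN as a base-3 numeral over the given alphabet and add one, carrying through any trailing N's.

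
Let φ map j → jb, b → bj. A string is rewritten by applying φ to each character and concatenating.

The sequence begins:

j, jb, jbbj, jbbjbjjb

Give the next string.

Apply φ to jbbjbjjb symbol by symbol: j→jb, b→bj, b→bj, j→jb, b→bj, j→jb, j→jb, b→bj; joined: jb bj bj jb bj jb jb bj.

jbbjbjjbbjjbjbbj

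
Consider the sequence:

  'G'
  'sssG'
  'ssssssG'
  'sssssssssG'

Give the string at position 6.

The strings grow by a fixed prefix sss each time.
From sssssssssG, 2 further steps: sssssssssG → ssssssssssssG → (answer).

sssssssssssssssG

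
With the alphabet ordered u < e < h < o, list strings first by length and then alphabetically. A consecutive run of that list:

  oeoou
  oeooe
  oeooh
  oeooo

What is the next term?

ohuuu

The successor of oeooo increments the rightmost position that isn't already o and resets every position after it to u.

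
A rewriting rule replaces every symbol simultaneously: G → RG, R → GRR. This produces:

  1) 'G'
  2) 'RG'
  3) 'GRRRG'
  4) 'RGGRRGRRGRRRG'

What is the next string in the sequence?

Rewriting the 13 symbols of RGGRRGRRGRRRG one by one yields GRR RG RG GRR GRR RG GRR GRR RG GRR GRR GRR RG; concatenated:

GRRRGRGGRRGRRRGGRRGRRRGGRRGRRGRRRG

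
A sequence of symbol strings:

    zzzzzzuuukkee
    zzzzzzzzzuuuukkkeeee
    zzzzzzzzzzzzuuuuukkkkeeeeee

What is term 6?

zzzzzzzzzzzzzzzzzzzzzuuuuuuuukkkkkkkeeeeeeeeeeee

The n-th term is 3n+3 z's then n+2 u's then n+1 k's then 2n e's (n = 1, 2, …).
For term 6, n = 6, so the run lengths are 21, 8, 7, 12.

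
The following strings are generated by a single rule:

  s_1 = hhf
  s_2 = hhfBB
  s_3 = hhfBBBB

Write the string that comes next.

The strings grow by a fixed suffix BB each time.
One more step from hhfBBBB gives the answer.

hhfBBBBBB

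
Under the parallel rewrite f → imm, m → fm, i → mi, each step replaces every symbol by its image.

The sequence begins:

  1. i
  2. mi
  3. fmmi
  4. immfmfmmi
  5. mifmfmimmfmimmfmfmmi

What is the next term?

fmmiimmfmimmfmmifmfmimmfmmifmfmimmfmimmfmfmmi

φ(mifmfmimmfmimmfmfmmi) expands symbol-by-symbol to fm mi imm fm imm fm mi fm fm imm fm mi fm fm imm fm imm fm fm mi; joining the 20 pieces gives the next term.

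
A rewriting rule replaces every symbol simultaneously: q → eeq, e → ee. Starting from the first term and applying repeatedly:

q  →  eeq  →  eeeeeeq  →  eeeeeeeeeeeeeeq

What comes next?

Applying the rule to each of the 15 symbols of eeeeeeeeeeeeeeq gives the pieces ee ee ee ee ee ee ee ee ee ee ee ee ee ee eeq, which concatenate to the answer.

eeeeeeeeeeeeeeeeeeeeeeeeeeeeeeq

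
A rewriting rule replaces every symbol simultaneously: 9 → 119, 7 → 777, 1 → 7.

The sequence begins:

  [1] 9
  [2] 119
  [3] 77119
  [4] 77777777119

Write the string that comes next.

Apply φ to 77777777119 symbol by symbol: 7→777, 7→777, 7→777, 7→777, 7→777, 7→777, 7→777, 7→777, 1→7, 1→7, 9→119; joined: 777 777 777 777 777 777 777 777 7 7 119.

77777777777777777777777777119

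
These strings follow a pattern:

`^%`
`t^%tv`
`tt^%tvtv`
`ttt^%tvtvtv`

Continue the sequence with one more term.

Each term wraps the previous one in t on the left and tv on the right.
So the next term is t·ttt^%tvtvtv·tv.

tttt^%tvtvtvtv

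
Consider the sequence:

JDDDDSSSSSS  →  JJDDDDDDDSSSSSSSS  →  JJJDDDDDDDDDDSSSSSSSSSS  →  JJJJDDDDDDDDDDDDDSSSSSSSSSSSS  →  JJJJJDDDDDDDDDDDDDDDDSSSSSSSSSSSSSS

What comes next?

JJJJJJDDDDDDDDDDDDDDDDDDDSSSSSSSSSSSSSSSS

Reading off run lengths: J runs 1, 2, 3, 4, 5; D runs 4, 7, 10, 13, 16; S runs 6, 8, 10, 12, 14 — each is linear in n, where the shown terms are n = 2, 3, 4, 5, 6.
At n = 7 the blocks have lengths 6, 19, 16.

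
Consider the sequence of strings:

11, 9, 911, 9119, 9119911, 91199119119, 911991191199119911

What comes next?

91199119119911991191199119119

From term 3 onward, concatenate the last term with the second-to-last: 9·11 = 911, 911·9 = 9119, …
The next term joins 911991191199119911 and 91199119119.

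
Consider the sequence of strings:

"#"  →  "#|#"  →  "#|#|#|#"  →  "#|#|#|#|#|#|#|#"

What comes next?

Every step duplicates the string with '|' between the halves.
Doubling #|#|#|#|#|#|#|# with '|' between the halves:

#|#|#|#|#|#|#|#|#|#|#|#|#|#|#|#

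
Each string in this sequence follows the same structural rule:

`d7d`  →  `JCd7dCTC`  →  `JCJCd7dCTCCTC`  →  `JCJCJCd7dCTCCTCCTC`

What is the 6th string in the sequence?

JCJCJCJCJCd7dCTCCTCCTCCTCCTC

Each term wraps the previous one in JC on the left and CTC on the right.
From JCJCJCd7dCTCCTCCTC, 2 further steps: JCJCJCd7dCTCCTCCTC → JCJCJCJCd7dCTCCTCCTCCTC → (answer).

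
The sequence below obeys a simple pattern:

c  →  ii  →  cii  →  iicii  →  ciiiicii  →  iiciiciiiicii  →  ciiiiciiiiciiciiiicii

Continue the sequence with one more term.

iiciiciiiiciiciiiiciiiiciiciiiicii

This is a Fibonacci-style word recurrence s(k) = s(k−2)·s(k−1): e.g. c·ii = cii.
Continuing: iiciiciiiicii · ciiiiciiiiciiciiiicii gives term 8.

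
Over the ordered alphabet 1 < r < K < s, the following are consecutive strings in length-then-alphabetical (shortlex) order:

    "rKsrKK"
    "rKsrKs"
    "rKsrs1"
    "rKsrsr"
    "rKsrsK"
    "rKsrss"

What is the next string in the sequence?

Find the rightmost character of rKsrss below s, bump it to the next letter, and reset everything to its right to 1.

rKsK11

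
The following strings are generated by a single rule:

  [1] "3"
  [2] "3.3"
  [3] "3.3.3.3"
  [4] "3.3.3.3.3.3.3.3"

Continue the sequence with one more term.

3.3.3.3.3.3.3.3.3.3.3.3.3.3.3.3

Every step duplicates the string with '.' between the halves.
One more doubling of 3.3.3.3.3.3.3.3 gives the answer.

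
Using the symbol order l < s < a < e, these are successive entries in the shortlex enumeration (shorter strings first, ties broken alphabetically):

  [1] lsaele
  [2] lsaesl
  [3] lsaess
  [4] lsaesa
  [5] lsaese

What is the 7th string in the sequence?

lsaeas

Advancing 2 positions from lsaese through lsaese → lsaeal reaches term 7.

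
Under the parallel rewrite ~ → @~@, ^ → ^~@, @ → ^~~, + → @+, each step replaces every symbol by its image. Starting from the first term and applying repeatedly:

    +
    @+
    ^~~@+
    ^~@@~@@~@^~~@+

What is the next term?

Replace each of the 14 characters of ^~@@~@@~@^~~@+ in place — ^~@ @~@ ^~~ ^~~ @~@ ^~~ ^~~ @~@ ^~~ ^~@ @~@ @~@ ^~~ @+ — and concatenate.

^~@@~@^~~^~~@~@^~~^~~@~@^~~^~@@~@@~@^~~@+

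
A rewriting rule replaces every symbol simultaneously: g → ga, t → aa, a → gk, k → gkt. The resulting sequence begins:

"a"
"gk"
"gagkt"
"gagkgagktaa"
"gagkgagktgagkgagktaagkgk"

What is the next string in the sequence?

Rewriting the 24 symbols of gagkgagktgagkgagktaagkgk one by one yields ga gk ga gkt ga gk ga gkt aa ga gk ga gkt ga gk ga gkt aa gk gk ga gkt ga gkt; concatenated:

gagkgagktgagkgagktaagagkgagktgagkgagktaagkgkgagktgagkt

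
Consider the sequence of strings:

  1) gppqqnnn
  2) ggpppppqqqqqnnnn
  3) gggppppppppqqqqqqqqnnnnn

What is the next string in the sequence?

Reading off run lengths: g runs 1, 2, 3; p runs 2, 5, 8; q runs 2, 5, 8; n runs 3, 4, 5 — each is linear in n (n = 1, 2, …).
For the next term, n = 4, so the run lengths are 4, 11, 11, 6.

ggggpppppppppppqqqqqqqqqqqnnnnnn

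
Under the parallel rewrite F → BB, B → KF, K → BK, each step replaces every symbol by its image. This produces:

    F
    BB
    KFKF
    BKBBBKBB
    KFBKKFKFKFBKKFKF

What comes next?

Rewriting the 16 symbols of KFBKKFKFKFBKKFKF one by one yields BK BB KF BK BK BB BK BB BK BB KF BK BK BB BK BB; concatenated:

BKBBKFBKBKBBBKBBBKBBKFBKBKBBBKBB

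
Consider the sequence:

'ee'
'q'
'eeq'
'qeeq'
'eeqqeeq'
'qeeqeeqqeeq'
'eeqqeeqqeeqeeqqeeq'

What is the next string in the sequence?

Each term (from the third on) is the two preceding terms concatenated in order: term 3 = ee·q = eeq.
Continuing: qeeqeeqqeeq · eeqqeeqqeeqeeqqeeq gives term 8.

qeeqeeqqeeqeeqqeeqqeeqeeqqeeq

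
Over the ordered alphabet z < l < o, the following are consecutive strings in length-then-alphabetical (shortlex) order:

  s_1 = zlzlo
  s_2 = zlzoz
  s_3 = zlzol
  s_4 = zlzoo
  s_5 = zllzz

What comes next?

zllzl

The successor of zllzz increments the rightmost position that isn't already o and resets every position after it to z.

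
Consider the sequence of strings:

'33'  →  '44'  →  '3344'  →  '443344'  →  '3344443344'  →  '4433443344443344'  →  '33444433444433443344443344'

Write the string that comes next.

From term 3 onward, concatenate the second-to-last term with the last: 33·44 = 3344, 44·3344 = 443344, …
The next term joins 4433443344443344 and 33444433444433443344443344.

443344334444334433444433444433443344443344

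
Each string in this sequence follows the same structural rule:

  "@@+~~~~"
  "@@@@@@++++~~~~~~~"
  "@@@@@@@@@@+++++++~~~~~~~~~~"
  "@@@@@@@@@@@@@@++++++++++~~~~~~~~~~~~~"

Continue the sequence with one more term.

@@@@@@@@@@@@@@@@@@+++++++++++++~~~~~~~~~~~~~~~~

Term n consists of 4n-2 @'s, followed by 3n-2 +'s, followed by 3n+1 ~'s (n = 1, 2, …).
Setting n = 5 gives 18, 13, 16 characters in each block.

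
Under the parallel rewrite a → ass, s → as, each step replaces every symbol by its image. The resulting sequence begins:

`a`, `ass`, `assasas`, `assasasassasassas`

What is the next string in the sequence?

φ(assasasassasassas) expands symbol-by-symbol to ass as as ass as ass as ass as as ass as ass as as ass as; joining the 17 pieces gives the next term.

assasasassasassasassasasassasassasasassas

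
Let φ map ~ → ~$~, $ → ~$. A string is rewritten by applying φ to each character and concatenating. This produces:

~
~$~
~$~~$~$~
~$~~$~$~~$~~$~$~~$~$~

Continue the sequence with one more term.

Applying the rule to each of the 21 symbols of ~$~~$~$~~$~~$~$~~$~$~ gives the pieces ~$~ ~$ ~$~ ~$~ ~$ ~$~ ~$ ~$~ ~$~ ~$ ~$~ ~$~ ~$ ~$~ ~$ ~$~ ~$~ ~$ ~$~ ~$ ~$~, which concatenate to the answer.

~$~~$~$~~$~~$~$~~$~$~~$~~$~$~~$~~$~$~~$~$~~$~~$~$~~$~$~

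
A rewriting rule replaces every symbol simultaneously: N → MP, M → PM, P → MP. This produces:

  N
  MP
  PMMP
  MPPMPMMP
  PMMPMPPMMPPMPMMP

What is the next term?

Rewriting the 16 symbols of PMMPMPPMMPPMPMMP one by one yields MP PM PM MP PM MP MP PM PM MP MP PM MP PM PM MP; concatenated:

MPPMPMMPPMMPMPPMPMMPMPPMMPPMPMMP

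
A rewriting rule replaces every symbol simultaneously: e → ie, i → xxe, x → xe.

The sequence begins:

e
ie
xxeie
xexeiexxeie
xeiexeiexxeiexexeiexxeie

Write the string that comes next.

Rewriting the 24 symbols of xeiexeiexxeiexexeiexxeie one by one yields xe ie xxe ie xe ie xxe ie xe xe ie xxe ie xe ie xe ie xxe ie xe xe ie xxe ie; concatenated:

xeiexxeiexeiexxeiexexeiexxeiexeiexeiexxeiexexeiexxeie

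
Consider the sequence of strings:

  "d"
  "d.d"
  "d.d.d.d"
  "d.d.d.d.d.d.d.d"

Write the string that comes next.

s(k+1) = s(k)·.·s(k) — each term doubles the last with '.' between the halves.
Doubling d.d.d.d.d.d.d.d with '.' between the halves:

d.d.d.d.d.d.d.d.d.d.d.d.d.d.d.d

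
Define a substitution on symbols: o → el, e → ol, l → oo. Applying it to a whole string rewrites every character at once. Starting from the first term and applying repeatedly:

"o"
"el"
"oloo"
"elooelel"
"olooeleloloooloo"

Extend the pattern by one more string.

Applying the rule to each of the 16 symbols of olooeleloloooloo gives the pieces el oo el el ol oo ol oo el oo el el el oo el el, which concatenate to the answer.

elooelelolooolooelooelelelooelel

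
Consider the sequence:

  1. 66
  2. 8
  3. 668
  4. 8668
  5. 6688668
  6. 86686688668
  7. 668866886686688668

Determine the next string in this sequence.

86686688668668866886686688668

From term 3 onward, concatenate the second-to-last term with the last: 66·8 = 668, 8·668 = 8668, …
Continuing: 86686688668 · 668866886686688668 gives term 8.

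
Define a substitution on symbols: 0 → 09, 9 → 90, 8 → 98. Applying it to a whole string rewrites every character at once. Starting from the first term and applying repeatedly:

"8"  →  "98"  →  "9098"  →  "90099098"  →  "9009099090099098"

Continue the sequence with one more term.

Replace each of the 16 characters of 9009099090099098 in place — 90 09 09 90 09 90 90 09 90 09 09 90 90 09 90 98 — and concatenate.

90090990099090099009099090099098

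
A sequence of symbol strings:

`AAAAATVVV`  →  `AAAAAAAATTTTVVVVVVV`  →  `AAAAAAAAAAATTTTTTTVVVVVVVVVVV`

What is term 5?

AAAAAAAAAAAAAAAAATTTTTTTTTTTTTVVVVVVVVVVVVVVVVVVV

The n-th term is 3n+2 A's then 3n-2 T's then 4n-1 V's (n = 1, 2, …).
For term 5, n = 5, so the run lengths are 17, 13, 19.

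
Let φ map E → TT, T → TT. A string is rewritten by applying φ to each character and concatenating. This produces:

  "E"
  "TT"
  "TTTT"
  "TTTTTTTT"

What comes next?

TTTTTTTTTTTTTTTT

Rewriting each symbol of TTTTTTTT: T→TT, T→TT, T→TT, T→TT, T→TT, T→TT, T→TT, T→TT, which concatenates to TT TT TT TT TT TT TT TT.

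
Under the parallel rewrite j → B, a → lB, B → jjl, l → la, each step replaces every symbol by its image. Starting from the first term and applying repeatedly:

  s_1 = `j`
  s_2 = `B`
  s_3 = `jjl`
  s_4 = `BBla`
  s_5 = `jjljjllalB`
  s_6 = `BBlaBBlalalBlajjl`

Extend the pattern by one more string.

Applying the rule to each of the 17 symbols of BBlaBBlalalBlajjl gives the pieces jjl jjl la lB jjl jjl la lB la lB la jjl la lB B B la, which concatenate to the answer.

jjljjllalBjjljjllalBlalBlajjllalBBBla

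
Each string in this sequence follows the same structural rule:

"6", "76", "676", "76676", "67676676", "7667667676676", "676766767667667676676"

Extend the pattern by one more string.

7667667676676676766767667667676676

This is a Fibonacci-style word recurrence s(k) = s(k−2)·s(k−1): e.g. 6·76 = 676.
Continuing: 7667667676676 · 676766767667667676676 gives term 8.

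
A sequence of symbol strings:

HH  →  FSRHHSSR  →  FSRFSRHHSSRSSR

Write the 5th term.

Each term wraps the previous one in FSR on the left and SSR on the right.
From FSRFSRHHSSRSSR, 2 further steps: FSRFSRHHSSRSSR → FSRFSRFSRHHSSRSSRSSR → (answer).

FSRFSRFSRFSRHHSSRSSRSSRSSR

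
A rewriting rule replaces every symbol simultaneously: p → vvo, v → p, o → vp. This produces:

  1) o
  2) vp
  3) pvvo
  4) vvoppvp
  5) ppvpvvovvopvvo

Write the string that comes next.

Applying the rule to each of the 14 symbols of ppvpvvovvopvvo gives the pieces vvo vvo p vvo p p vp p p vp vvo p p vp, which concatenate to the answer.

vvovvopvvoppvpppvpvvoppvp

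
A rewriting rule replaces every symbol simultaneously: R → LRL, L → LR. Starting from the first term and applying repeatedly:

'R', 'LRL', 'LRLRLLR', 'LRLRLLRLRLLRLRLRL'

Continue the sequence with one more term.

LRLRLLRLRLLRLRLRLLRLRLLRLRLRLLRLRLLRLRLLR

Replace each of the 17 characters of LRLRLLRLRLLRLRLRL in place — LR LRL LR LRL LR LR LRL LR LRL LR LR LRL LR LRL LR LRL LR — and concatenate.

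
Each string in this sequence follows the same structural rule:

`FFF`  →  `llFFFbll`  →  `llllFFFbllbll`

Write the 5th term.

s(k+1) = ll·s(k)·bll, so each term gains ll as a prefix and bll as a suffix.
From llllFFFbllbll, 2 further steps: llllFFFbllbll → llllllFFFbllbllbll → (answer).

llllllllFFFbllbllbllbll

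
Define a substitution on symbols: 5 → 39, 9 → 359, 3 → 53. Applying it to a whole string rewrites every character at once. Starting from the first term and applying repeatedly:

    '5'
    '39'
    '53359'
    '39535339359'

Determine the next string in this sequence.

Rewriting each symbol of 39535339359: 3→53, 9→359, 5→39, 3→53, 5→39, 3→53, 3→53, 9→359, 3→53, 5→39, 9→359, which concatenates to 53 359 39 53 39 53 53 359 53 39 359.

5335939533953533595339359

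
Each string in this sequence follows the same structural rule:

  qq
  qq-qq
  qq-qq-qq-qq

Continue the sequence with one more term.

qq-qq-qq-qq-qq-qq-qq-qq

Every step duplicates the string with '-' between the halves.
One more doubling of qq-qq-qq-qq gives the answer.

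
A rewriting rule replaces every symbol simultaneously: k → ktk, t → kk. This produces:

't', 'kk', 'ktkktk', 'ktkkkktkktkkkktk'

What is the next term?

ktkkkktkktkktkktkkkktkktkkkktkktkktkktkkkktk

Applying the rule to each of the 16 symbols of ktkkkktkktkkkktk gives the pieces ktk kk ktk ktk ktk ktk kk ktk ktk kk ktk ktk ktk ktk kk ktk, which concatenate to the answer.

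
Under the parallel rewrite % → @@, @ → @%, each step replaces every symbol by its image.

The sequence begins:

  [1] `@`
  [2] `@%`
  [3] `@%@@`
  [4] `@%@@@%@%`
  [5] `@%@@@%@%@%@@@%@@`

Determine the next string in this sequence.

Rewriting the 16 symbols of @%@@@%@%@%@@@%@@ one by one yields @% @@ @% @% @% @@ @% @@ @% @@ @% @% @% @@ @% @%; concatenated:

@%@@@%@%@%@@@%@@@%@@@%@%@%@@@%@%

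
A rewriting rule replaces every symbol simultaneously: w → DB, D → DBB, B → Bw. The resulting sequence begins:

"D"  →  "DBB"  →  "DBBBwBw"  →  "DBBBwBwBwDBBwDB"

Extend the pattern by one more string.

Applying the rule to each of the 15 symbols of DBBBwBwBwDBBwDB gives the pieces DBB Bw Bw Bw DB Bw DB Bw DB DBB Bw Bw DB DBB Bw, which concatenate to the answer.

DBBBwBwBwDBBwDBBwDBDBBBwBwDBDBBBw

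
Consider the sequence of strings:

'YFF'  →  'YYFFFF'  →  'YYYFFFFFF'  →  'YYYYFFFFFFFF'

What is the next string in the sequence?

YYYYYFFFFFFFFFF

Reading off run lengths: Y runs 1, 2, 3, 4; F runs 2, 4, 6, 8 — each is linear in n (n = 1, 2, …).
At n = 5 the blocks have lengths 5, 10.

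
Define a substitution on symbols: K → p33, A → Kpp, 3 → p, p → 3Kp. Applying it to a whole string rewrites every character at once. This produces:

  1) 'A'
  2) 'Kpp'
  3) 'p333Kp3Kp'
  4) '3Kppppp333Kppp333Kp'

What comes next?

pp333Kp3Kp3Kp3Kp3Kppppp333Kp3Kp3Kppppp333Kp

Replace each of the 19 characters of 3Kppppp333Kppp333Kp in place — p p33 3Kp 3Kp 3Kp 3Kp 3Kp p p p p33 3Kp 3Kp 3Kp p p p p33 3Kp — and concatenate.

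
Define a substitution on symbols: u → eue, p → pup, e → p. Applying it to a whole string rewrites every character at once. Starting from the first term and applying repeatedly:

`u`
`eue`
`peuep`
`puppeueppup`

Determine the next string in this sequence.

Rewriting each symbol of puppeueppup: p→pup, u→eue, p→pup, p→pup, e→p, u→eue, e→p, p→pup, p→pup, u→eue, p→pup, which concatenates to pup eue pup pup p eue p pup pup eue pup.

pupeuepuppuppeueppuppupeuepup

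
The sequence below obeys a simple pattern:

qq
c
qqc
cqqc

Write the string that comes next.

From term 3 onward, concatenate the second-to-last term with the last: qq·c = qqc, c·qqc = cqqc, …
Continuing: qqc · cqqc gives term 5.

qqccqqc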